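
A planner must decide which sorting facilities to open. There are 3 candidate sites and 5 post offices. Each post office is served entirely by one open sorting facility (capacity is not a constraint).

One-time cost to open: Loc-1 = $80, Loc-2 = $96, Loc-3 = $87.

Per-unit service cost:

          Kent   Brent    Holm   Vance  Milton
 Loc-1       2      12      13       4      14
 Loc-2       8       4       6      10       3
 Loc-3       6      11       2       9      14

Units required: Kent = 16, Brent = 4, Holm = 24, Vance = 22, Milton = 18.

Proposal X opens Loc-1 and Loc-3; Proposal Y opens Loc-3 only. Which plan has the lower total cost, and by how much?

Proposal X: {Loc-1, Loc-3}: Kent→Loc-1 2·16=32, Brent→Loc-3 11·4=44, Holm→Loc-3 2·24=48, Vance→Loc-1 4·22=88, Milton→Loc-1 14·18=252. Service 464; fixed 167; total 631.
Proposal Y: {Loc-3}: Kent→Loc-3 6·16=96, Brent→Loc-3 11·4=44, Holm→Loc-3 2·24=48, Vance→Loc-3 9·22=198, Milton→Loc-3 14·18=252. Service 638; fixed 87; total 725.
Difference: |631 − 725| = 94.

Proposal X is cheaper by 94.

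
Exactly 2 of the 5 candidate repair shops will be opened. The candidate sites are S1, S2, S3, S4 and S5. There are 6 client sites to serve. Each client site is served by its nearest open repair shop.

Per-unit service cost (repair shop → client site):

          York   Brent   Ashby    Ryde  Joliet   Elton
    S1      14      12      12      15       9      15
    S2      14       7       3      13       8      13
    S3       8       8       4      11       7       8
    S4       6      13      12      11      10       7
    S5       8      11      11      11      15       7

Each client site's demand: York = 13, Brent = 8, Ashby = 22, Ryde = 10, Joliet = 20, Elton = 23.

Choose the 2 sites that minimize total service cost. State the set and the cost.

Choose S2 and S4; total service cost 631.

With exactly 2 open, each client site uses its cheapest among the chosen.
{S2, S4}: York→S4 6·13=78, Brent→S2 7·8=56, Ashby→S2 3·22=66, Ryde→S4 11·10=110, Joliet→S2 8·20=160, Elton→S4 7·23=161. Service cost 631.
{S3, S4}: service cost 641
{S2, S5}: service cost 657
Among all 10 size-2 choices, {S2, S4} is lowest.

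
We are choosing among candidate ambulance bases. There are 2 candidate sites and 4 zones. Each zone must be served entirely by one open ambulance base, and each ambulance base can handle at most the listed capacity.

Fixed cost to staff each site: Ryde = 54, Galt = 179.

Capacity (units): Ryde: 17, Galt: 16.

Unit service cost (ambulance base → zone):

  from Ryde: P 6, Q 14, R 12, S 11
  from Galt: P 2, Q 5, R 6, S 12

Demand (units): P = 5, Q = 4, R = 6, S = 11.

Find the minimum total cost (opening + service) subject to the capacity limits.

Minimum total cost: 420

Open {Ryde, Galt}: P→Galt 2·5=10, Q→Galt 5·4=20, R→Galt 6·6=36, S→Ryde 11·11=121.
Loads: Ryde carries 11/17, Galt carries 15/16. Service 187; fixed 233; total 420.
Next best feasible plan costs 440.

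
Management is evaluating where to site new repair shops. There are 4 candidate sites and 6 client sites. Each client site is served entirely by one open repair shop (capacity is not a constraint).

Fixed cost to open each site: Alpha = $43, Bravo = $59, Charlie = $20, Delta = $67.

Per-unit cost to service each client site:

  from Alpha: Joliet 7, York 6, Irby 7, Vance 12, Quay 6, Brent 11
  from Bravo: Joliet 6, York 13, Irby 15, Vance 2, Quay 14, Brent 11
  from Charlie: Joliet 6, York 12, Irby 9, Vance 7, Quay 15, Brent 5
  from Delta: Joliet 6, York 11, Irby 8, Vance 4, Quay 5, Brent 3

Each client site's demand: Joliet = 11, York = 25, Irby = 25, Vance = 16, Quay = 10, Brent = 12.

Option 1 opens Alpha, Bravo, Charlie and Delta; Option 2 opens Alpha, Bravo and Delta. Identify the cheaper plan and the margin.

Option 1: {Alpha, Bravo, Charlie, Delta}: Joliet→Bravo 6·11=66, York→Alpha 6·25=150, Irby→Alpha 7·25=175, Vance→Bravo 2·16=32, Quay→Delta 5·10=50, Brent→Delta 3·12=36. Service 509; fixed 189; total 698.
Option 2: {Alpha, Bravo, Delta}: Joliet→Bravo 6·11=66, York→Alpha 6·25=150, Irby→Alpha 7·25=175, Vance→Bravo 2·16=32, Quay→Delta 5·10=50, Brent→Delta 3·12=36. Service 509; fixed 169; total 678.
Difference: |698 − 678| = 20.

Option 2 is cheaper by 20.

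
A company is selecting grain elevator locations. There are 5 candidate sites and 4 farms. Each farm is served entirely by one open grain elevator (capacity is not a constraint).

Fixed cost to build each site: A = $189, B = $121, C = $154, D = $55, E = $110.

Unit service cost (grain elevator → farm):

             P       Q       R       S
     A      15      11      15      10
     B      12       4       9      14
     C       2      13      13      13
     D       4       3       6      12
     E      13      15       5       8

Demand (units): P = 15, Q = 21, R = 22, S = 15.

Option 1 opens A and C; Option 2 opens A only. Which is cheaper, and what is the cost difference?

Option 1: {A, C}: P→C 2·15=30, Q→A 11·21=231, R→C 13·22=286, S→A 10·15=150. Service 697; fixed 343; total 1040.
Option 2: {A}: P→A 15·15=225, Q→A 11·21=231, R→A 15·22=330, S→A 10·15=150. Service 936; fixed 189; total 1125.
Difference: |1040 − 1125| = 85.

Option 1 is cheaper by 85.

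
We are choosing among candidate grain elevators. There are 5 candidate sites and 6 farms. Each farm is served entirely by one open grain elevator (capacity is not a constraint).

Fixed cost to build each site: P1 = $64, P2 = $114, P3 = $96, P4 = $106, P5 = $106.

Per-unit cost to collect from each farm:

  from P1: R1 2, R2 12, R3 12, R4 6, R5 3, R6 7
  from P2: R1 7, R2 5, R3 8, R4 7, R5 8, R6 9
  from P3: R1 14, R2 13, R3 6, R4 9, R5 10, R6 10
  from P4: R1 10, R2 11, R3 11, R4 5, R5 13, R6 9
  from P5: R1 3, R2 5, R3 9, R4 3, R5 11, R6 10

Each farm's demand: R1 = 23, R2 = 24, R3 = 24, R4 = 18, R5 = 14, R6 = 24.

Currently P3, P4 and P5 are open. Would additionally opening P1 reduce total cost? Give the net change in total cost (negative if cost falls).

Current service cost with {P3, P4, P5}: 743.
Adding P1: each farm re-picks its cheapest; new service cost 574, saving 169.
Extra fixed cost: 64. Net change = 64 − 169 = -105.
(Totals: 1051 → 946.)

Yes — net change −105 (cost falls by 105).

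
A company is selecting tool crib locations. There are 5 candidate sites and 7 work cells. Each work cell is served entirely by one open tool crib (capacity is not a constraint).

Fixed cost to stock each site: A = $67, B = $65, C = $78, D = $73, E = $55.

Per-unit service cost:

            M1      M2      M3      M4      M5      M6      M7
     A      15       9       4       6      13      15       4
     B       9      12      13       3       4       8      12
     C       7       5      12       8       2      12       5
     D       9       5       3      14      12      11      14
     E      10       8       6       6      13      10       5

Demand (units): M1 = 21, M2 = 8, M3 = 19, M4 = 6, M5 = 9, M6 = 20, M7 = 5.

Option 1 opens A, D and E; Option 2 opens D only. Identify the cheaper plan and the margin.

Option 2 is cheaper by 4.

Option 1: {A, D, E}: M1→D 9·21=189, M2→D 5·8=40, M3→D 3·19=57, M4→A 6·6=36, M5→D 12·9=108, M6→E 10·20=200, M7→A 4·5=20. Service 650; fixed 195; total 845.
Option 2: {D}: M1→D 9·21=189, M2→D 5·8=40, M3→D 3·19=57, M4→D 14·6=84, M5→D 12·9=108, M6→D 11·20=220, M7→D 14·5=70. Service 768; fixed 73; total 841.
Difference: |845 − 841| = 4.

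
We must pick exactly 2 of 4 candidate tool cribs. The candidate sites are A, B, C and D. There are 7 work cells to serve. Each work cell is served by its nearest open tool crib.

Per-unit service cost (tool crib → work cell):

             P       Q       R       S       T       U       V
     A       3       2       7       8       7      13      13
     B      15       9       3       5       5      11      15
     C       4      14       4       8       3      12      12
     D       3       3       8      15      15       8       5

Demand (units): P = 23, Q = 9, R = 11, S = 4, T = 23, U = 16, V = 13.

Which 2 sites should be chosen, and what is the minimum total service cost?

Choose C and D; total service cost 434.

With exactly 2 open, each work cell uses its cheapest among the chosen.
{C, D}: P→D 3·23=69, Q→D 3·9=27, R→C 4·11=44, S→C 8·4=32, T→C 3·23=69, U→D 8·16=128, V→D 5·13=65. Service cost 434.
{B, D}: service cost 457
{A, D}: service cost 550
Among all 6 size-2 choices, {C, D} is lowest.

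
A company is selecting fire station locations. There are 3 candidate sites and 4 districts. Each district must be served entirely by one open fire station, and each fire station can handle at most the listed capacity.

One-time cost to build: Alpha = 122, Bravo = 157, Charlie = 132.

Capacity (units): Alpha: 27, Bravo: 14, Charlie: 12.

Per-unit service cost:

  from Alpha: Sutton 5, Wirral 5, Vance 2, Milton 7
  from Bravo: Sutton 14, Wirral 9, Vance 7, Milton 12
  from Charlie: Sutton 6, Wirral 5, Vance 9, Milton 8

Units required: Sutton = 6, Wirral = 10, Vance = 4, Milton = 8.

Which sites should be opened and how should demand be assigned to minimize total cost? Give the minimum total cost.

Minimum total cost: 398

Open {Alpha, Charlie}: Sutton→Alpha 5·6=30, Wirral→Charlie 5·10=50, Vance→Alpha 2·4=8, Milton→Alpha 7·8=56.
Loads: Alpha carries 18/27, Charlie carries 10/12. Service 144; fixed 254; total 398.
Next best feasible plan costs 404.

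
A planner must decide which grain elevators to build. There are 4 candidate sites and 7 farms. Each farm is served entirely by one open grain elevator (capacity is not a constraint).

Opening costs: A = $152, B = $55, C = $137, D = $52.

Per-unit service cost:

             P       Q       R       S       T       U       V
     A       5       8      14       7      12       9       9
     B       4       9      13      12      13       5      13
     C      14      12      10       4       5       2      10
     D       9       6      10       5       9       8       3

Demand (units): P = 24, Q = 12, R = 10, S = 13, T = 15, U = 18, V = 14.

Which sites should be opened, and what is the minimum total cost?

Open B and D; minimum total cost 707.

For any fixed open set, each farm goes to its cheapest open site; total = fixed + service.
{B, D}: P→B 4·24=96, Q→D 6·12=72, R→D 10·10=100, S→D 5·13=65, T→D 9·15=135, U→B 5·18=90, V→D 3·14=42. Service 600; fixed 107; total 707.
{B, C, D}: service 473 + fixed 244 = 717
{C, D}: service 593 + fixed 189 = 782
{A, B, C, D}: service 473 + fixed 396 = 869
No other subset beats 707.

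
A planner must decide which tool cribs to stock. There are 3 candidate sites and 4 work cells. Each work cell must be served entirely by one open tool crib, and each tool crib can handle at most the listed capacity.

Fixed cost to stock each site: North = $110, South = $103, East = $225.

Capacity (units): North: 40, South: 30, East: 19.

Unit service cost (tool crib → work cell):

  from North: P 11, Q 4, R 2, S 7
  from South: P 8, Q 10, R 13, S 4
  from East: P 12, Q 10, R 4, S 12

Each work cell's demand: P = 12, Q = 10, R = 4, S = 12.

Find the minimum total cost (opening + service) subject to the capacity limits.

Open {North}: P→North 11·12=132, Q→North 4·10=40, R→North 2·4=8, S→North 7·12=84.
Loads: North carries 38/40. Service 264; fixed 110; total 374.
Next best feasible plan costs 405.

Minimum total cost: 374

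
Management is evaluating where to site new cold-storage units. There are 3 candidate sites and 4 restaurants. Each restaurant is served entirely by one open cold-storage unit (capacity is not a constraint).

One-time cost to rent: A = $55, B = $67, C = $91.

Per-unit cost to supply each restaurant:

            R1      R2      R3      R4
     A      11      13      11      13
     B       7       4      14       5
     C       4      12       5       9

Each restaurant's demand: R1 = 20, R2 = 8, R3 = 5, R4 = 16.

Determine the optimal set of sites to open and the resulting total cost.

Open B and C; minimum total cost 375.

For any fixed open set, each restaurant goes to its cheapest open site; total = fixed + service.
{B, C}: R1→C 4·20=80, R2→B 4·8=32, R3→C 5·5=25, R4→B 5·16=80. Service 217; fixed 158; total 375.
{B}: service 322 + fixed 67 = 389
{A, B}: R1→B 7·20=140, R2→B 4·8=32, R3→A 11·5=55, R4→B 5·16=80. Service 307; fixed 122; total 429.
{A, B, C}: R1→C 4·20=80, R2→B 4·8=32, R3→C 5·5=25, R4→B 5·16=80. Service 217; fixed 213; total 430.
No other subset beats 375.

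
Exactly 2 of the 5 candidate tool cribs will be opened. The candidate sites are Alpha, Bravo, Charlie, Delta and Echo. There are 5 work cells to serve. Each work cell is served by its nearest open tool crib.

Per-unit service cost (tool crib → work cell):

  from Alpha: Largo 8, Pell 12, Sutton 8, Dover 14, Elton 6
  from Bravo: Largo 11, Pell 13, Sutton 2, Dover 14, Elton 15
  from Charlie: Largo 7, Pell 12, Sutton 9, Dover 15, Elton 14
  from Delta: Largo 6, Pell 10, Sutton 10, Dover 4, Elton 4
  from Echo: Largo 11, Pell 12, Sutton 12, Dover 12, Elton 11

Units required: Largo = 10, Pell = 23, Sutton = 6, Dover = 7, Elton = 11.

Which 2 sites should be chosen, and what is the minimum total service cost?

Choose Bravo and Delta; total service cost 374.

With exactly 2 open, each work cell uses its cheapest among the chosen.
{Bravo, Delta}: Largo→Delta 6·10=60, Pell→Delta 10·23=230, Sutton→Bravo 2·6=12, Dover→Delta 4·7=28, Elton→Delta 4·11=44. Service cost 374.
{Alpha, Delta}: service cost 410
{Charlie, Delta}: service cost 416
Among all 10 size-2 choices, {Bravo, Delta} is lowest.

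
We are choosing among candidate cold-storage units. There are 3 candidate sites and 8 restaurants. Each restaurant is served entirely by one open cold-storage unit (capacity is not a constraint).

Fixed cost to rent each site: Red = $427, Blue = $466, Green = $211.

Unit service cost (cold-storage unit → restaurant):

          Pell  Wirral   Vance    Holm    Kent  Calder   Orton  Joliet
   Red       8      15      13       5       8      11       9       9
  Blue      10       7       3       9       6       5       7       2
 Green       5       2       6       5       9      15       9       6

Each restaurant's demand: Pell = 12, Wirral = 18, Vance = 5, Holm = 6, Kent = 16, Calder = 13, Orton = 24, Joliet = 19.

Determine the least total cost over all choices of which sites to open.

For any fixed open set, each restaurant goes to its cheapest open site; total = fixed + service.
{Green}: Pell→Green 5·12=60, Wirral→Green 2·18=36, Vance→Green 6·5=30, Holm→Green 5·6=30, Kent→Green 9·16=144, Calder→Green 15·13=195, Orton→Green 9·24=216, Joliet→Green 6·19=114. Service 825; fixed 211; total 1036.
{Blue}: Pell→Blue 10·12=120, Wirral→Blue 7·18=126, Vance→Blue 3·5=15, Holm→Blue 9·6=54, Kent→Blue 6·16=96, Calder→Blue 5·13=65, Orton→Blue 7·24=168, Joliet→Blue 2·19=38. Service 682; fixed 466; total 1148.
{Blue, Green}: Pell→Green 5·12=60, Wirral→Green 2·18=36, Vance→Blue 3·5=15, Holm→Green 5·6=30, Kent→Blue 6·16=96, Calder→Blue 5·13=65, Orton→Blue 7·24=168, Joliet→Blue 2·19=38. Service 508; fixed 677; total 1185.
{Red, Blue, Green}: Pell→Green 5·12=60, Wirral→Green 2·18=36, Vance→Blue 3·5=15, Holm→Red 5·6=30, Kent→Blue 6·16=96, Calder→Blue 5·13=65, Orton→Blue 7·24=168, Joliet→Blue 2·19=38. Service 508; fixed 1104; total 1612.
(All 7 nonempty subsets were checked; Green only is lowest.)

Minimum total cost: 1036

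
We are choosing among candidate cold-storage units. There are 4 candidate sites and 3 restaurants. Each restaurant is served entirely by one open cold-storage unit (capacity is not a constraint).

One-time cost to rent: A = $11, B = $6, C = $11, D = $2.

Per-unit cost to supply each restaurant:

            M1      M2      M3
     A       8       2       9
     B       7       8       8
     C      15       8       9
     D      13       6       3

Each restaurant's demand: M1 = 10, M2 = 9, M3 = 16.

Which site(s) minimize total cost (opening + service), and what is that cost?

Open A, B and D; minimum total cost 155.

For any fixed open set, each restaurant goes to its cheapest open site; total = fixed + service.
{A, B, D}: M1→B 7·10=70, M2→A 2·9=18, M3→D 3·16=48. Service 136; fixed 19; total 155.
{A, D}: M1→A 8·10=80, M2→A 2·9=18, M3→D 3·16=48. Service 146; fixed 13; total 159.
{A, B, C, D}: M1→B 7·10=70, M2→A 2·9=18, M3→D 3·16=48. Service 136; fixed 30; total 166.
{D}: service 232 + fixed 2 = 234
No other subset beats 155.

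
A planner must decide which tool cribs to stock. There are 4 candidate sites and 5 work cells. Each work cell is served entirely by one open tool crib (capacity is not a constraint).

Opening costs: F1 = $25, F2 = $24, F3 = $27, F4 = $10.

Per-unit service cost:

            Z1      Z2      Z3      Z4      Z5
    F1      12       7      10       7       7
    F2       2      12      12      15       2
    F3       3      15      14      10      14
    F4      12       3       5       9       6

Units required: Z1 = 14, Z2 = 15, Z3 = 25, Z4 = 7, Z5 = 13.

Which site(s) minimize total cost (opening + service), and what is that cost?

Open F2 and F4; minimum total cost 321.

For any fixed open set, each work cell goes to its cheapest open site; total = fixed + service.
{F2, F4}: Z1→F2 2·14=28, Z2→F4 3·15=45, Z3→F4 5·25=125, Z4→F4 9·7=63, Z5→F2 2·13=26. Service 287; fixed 34; total 321.
{F1, F2, F4}: Z1→F2 2·14=28, Z2→F4 3·15=45, Z3→F4 5·25=125, Z4→F1 7·7=49, Z5→F2 2·13=26. Service 273; fixed 59; total 332.
{F2, F3, F4}: service 287 + fixed 61 = 348
{F1, F2, F3, F4}: Z1→F2 2·14=28, Z2→F4 3·15=45, Z3→F4 5·25=125, Z4→F1 7·7=49, Z5→F2 2·13=26. Service 273; fixed 86; total 359.
No other subset beats 321.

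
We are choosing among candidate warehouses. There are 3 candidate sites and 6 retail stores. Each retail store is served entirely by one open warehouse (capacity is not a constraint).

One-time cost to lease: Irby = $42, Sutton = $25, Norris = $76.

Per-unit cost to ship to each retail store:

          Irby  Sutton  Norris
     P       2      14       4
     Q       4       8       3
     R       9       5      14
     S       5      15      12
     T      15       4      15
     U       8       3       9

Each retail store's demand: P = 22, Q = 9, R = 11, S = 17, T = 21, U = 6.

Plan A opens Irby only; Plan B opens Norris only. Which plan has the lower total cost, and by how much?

Plan A: {Irby}: P→Irby 2·22=44, Q→Irby 4·9=36, R→Irby 9·11=99, S→Irby 5·17=85, T→Irby 15·21=315, U→Irby 8·6=48. Service 627; fixed 42; total 669.
Plan B: {Norris}: P→Norris 4·22=88, Q→Norris 3·9=27, R→Norris 14·11=154, S→Norris 12·17=204, T→Norris 15·21=315, U→Norris 9·6=54. Service 842; fixed 76; total 918.
Difference: |669 − 918| = 249.

Plan A is cheaper by 249.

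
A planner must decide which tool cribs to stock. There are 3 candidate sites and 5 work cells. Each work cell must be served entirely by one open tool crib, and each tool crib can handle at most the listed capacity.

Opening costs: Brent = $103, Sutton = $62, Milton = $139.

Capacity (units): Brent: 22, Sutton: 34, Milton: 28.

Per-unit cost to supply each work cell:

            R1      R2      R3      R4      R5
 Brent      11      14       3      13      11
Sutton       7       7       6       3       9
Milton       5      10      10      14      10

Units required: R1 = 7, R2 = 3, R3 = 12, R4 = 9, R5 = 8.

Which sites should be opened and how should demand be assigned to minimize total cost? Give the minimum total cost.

Open {Brent, Sutton}: R1→Sutton 7·7=49, R2→Sutton 7·3=21, R3→Brent 3·12=36, R4→Sutton 3·9=27, R5→Sutton 9·8=72.
Loads: Brent carries 12/22, Sutton carries 27/34. Service 205; fixed 165; total 370.
Next best feasible plan costs 386.

Minimum total cost: 370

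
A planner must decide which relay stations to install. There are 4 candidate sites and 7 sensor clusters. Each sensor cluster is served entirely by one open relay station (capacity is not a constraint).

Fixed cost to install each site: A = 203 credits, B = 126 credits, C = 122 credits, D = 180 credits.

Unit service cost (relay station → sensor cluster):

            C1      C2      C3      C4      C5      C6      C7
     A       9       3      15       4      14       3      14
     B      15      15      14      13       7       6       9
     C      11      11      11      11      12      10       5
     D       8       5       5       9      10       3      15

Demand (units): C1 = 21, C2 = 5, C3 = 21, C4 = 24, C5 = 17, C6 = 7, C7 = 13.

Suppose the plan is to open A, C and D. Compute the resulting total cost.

Total cost: 1145

Each sensor cluster is assigned to its cheapest site among the open ones.
{A, C, D}: C1→D 8·21=168, C2→A 3·5=15, C3→D 5·21=105, C4→A 4·24=96, C5→D 10·17=170, C6→A 3·7=21, C7→C 5·13=65. Service 640; fixed 505; total 1145.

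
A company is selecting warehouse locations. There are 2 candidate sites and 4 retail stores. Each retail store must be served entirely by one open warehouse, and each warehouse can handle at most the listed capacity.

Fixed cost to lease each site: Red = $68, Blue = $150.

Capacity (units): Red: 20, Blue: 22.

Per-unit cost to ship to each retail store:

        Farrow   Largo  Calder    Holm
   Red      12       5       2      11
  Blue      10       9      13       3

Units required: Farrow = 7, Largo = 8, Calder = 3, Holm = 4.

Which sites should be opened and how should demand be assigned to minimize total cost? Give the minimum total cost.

Open {Blue}: Farrow→Blue 10·7=70, Largo→Blue 9·8=72, Calder→Blue 13·3=39, Holm→Blue 3·4=12.
Loads: Blue carries 22/22. Service 193; fixed 150; total 343.
Next best feasible plan costs 346.

Minimum total cost: 343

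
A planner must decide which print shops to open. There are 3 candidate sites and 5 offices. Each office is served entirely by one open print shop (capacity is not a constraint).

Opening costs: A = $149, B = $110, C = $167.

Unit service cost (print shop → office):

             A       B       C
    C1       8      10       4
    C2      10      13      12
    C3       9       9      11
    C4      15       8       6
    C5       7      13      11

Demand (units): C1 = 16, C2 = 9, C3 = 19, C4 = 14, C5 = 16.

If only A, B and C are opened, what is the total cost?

Total cost: 947

Each office is assigned to its cheapest site among the open ones.
{A, B, C}: C1→C 4·16=64, C2→A 10·9=90, C3→A 9·19=171, C4→C 6·14=84, C5→A 7·16=112. Service 521; fixed 426; total 947.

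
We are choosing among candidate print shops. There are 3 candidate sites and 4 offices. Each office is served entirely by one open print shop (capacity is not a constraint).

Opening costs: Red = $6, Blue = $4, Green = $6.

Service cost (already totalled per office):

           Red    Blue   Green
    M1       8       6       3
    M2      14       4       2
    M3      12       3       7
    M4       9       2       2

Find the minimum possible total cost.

For any fixed open set, each office goes to its cheapest open site; total = fixed + service.
{Blue}: M1→Blue 6, M2→Blue 4, M3→Blue 3, M4→Blue 2. Service 15; fixed 4; total 19.
{Blue, Green}: service 10 + fixed 10 = 20
{Green}: service 14 + fixed 6 = 20
{Red, Blue, Green}: M1→Green 3, M2→Green 2, M3→Blue 3, M4→Blue 2. Service 10; fixed 16; total 26.
No other subset beats 19.

Minimum total cost: 19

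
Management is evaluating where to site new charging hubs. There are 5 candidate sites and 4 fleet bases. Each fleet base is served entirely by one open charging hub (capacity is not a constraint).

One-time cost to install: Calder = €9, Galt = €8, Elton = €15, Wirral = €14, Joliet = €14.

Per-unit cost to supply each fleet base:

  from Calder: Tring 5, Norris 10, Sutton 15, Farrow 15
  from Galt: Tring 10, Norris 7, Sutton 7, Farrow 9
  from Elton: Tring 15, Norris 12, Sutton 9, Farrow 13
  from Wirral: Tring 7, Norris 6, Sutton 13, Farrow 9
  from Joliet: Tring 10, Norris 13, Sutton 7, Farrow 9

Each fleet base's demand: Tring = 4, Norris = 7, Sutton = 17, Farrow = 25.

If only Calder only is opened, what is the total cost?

Total cost: 729

Each fleet base is assigned to its cheapest site among the open ones.
{Calder}: Tring→Calder 5·4=20, Norris→Calder 10·7=70, Sutton→Calder 15·17=255, Farrow→Calder 15·25=375. Service 720; fixed 9; total 729.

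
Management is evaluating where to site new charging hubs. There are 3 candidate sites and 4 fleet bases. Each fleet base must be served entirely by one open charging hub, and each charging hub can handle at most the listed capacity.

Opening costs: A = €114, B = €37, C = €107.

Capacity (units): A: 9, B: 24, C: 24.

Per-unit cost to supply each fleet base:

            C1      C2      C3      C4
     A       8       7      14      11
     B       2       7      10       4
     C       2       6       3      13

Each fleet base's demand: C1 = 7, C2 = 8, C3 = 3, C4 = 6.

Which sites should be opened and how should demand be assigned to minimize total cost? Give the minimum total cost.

Minimum total cost: 161

Open {B}: C1→B 2·7=14, C2→B 7·8=56, C3→B 10·3=30, C4→B 4·6=24.
Loads: B carries 24/24. Service 124; fixed 37; total 161.
Next best feasible plan costs 239.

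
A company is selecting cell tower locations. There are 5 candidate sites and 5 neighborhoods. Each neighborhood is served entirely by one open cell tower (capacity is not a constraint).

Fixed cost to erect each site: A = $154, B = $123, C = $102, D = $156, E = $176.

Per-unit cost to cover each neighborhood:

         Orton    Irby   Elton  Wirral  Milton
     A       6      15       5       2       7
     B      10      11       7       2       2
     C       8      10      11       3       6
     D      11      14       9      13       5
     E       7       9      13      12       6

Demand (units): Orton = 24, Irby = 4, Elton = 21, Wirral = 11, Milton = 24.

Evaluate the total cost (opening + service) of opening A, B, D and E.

Each neighborhood is assigned to its cheapest site among the open ones.
{A, B, D, E}: Orton→A 6·24=144, Irby→E 9·4=36, Elton→A 5·21=105, Wirral→A 2·11=22, Milton→B 2·24=48. Service 355; fixed 609; total 964.

Total cost: 964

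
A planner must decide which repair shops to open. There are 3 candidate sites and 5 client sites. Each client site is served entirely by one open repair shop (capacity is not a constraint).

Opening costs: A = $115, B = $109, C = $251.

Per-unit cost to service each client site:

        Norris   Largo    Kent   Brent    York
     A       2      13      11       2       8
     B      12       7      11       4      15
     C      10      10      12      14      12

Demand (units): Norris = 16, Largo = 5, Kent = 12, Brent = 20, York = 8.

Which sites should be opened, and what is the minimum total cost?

Open A only; minimum total cost 448.

For any fixed open set, each client site goes to its cheapest open site; total = fixed + service.
{A}: Norris→A 2·16=32, Largo→A 13·5=65, Kent→A 11·12=132, Brent→A 2·20=40, York→A 8·8=64. Service 333; fixed 115; total 448.
{A, B}: service 303 + fixed 224 = 527
{B}: Norris→B 12·16=192, Largo→B 7·5=35, Kent→B 11·12=132, Brent→B 4·20=80, York→B 15·8=120. Service 559; fixed 109; total 668.
{A, B, C}: service 303 + fixed 475 = 778
No other subset beats 448.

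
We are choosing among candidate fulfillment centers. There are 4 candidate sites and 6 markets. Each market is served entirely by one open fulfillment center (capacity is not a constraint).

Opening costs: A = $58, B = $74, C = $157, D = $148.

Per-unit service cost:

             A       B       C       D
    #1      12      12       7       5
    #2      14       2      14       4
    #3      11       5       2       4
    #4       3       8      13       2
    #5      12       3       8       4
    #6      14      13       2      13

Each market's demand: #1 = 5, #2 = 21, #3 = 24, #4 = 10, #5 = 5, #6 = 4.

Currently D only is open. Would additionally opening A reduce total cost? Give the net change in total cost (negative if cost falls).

No — net change +58 (cost rises by 58).

Current service cost with {D}: 297.
Adding A: each market re-picks its cheapest; new service cost 297, saving 0.
Extra fixed cost: 58. Net change = 58 − 0 = 58.
(Totals: 445 → 503.)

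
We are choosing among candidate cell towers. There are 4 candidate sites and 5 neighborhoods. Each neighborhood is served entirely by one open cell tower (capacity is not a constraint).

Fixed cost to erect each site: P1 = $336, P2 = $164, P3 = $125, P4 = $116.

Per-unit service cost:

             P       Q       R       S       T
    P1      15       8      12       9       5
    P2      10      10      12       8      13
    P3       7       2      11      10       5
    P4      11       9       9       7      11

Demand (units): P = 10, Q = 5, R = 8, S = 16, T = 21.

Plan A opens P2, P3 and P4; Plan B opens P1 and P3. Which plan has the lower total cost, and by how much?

Plan A: {P2, P3, P4}: P→P3 7·10=70, Q→P3 2·5=10, R→P4 9·8=72, S→P4 7·16=112, T→P3 5·21=105. Service 369; fixed 405; total 774.
Plan B: {P1, P3}: P→P3 7·10=70, Q→P3 2·5=10, R→P3 11·8=88, S→P1 9·16=144, T→P1 5·21=105. Service 417; fixed 461; total 878.
Difference: |774 − 878| = 104.

Plan A is cheaper by 104.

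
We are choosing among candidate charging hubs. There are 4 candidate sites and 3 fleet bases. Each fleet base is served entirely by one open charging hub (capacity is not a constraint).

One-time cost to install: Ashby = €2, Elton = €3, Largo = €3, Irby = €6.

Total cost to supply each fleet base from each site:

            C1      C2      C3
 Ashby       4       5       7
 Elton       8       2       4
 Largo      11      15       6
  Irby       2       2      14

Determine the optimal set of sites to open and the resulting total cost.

Open Ashby and Elton; minimum total cost 15.

For any fixed open set, each fleet base goes to its cheapest open site; total = fixed + service.
{Ashby, Elton}: C1→Ashby 4, C2→Elton 2, C3→Elton 4. Service 10; fixed 5; total 15.
{Elton}: C1→Elton 8, C2→Elton 2, C3→Elton 4. Service 14; fixed 3; total 17.
{Elton, Irby}: service 8 + fixed 9 = 17
{Ashby, Elton, Largo, Irby}: C1→Irby 2, C2→Elton 2, C3→Elton 4. Service 8; fixed 14; total 22.
(All 15 nonempty subsets were checked; Ashby and Elton is lowest.)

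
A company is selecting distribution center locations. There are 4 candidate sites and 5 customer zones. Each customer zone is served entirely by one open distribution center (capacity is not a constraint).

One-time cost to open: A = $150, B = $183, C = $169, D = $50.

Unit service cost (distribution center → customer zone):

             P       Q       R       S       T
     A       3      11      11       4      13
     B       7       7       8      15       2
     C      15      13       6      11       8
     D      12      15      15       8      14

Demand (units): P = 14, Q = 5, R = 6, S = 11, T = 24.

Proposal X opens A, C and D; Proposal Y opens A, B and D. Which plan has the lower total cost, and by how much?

Proposal Y is cheaper by 138.

Proposal X: {A, C, D}: P→A 3·14=42, Q→A 11·5=55, R→C 6·6=36, S→A 4·11=44, T→C 8·24=192. Service 369; fixed 369; total 738.
Proposal Y: {A, B, D}: P→A 3·14=42, Q→B 7·5=35, R→B 8·6=48, S→A 4·11=44, T→B 2·24=48. Service 217; fixed 383; total 600.
Difference: |738 − 600| = 138.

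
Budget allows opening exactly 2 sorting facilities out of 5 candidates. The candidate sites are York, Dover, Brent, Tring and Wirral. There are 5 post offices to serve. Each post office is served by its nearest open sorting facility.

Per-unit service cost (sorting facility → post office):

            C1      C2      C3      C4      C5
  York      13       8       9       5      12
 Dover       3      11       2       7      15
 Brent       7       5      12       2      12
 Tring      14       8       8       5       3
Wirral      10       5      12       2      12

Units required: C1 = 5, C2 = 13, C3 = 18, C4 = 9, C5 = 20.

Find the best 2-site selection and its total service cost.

With exactly 2 open, each post office uses its cheapest among the chosen.
{Dover, Tring}: C1→Dover 3·5=15, C2→Tring 8·13=104, C3→Dover 2·18=36, C4→Tring 5·9=45, C5→Tring 3·20=60. Service cost 260.
{Brent, Tring}: service cost 322
{Tring, Wirral}: service cost 337
Among all 10 size-2 choices, {Dover, Tring} is lowest.

Choose Dover and Tring; total service cost 260.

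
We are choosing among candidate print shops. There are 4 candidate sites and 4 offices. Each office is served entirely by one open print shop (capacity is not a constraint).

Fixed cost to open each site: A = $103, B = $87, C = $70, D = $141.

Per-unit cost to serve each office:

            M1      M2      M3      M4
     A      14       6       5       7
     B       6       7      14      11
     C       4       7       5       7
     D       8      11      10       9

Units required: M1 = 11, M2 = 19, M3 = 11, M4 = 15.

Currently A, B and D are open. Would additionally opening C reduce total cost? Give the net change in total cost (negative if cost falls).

No — net change +48 (cost rises by 48).

Current service cost with {A, B, D}: 340.
Adding C: each office re-picks its cheapest; new service cost 318, saving 22.
Extra fixed cost: 70. Net change = 70 − 22 = 48.
(Totals: 671 → 719.)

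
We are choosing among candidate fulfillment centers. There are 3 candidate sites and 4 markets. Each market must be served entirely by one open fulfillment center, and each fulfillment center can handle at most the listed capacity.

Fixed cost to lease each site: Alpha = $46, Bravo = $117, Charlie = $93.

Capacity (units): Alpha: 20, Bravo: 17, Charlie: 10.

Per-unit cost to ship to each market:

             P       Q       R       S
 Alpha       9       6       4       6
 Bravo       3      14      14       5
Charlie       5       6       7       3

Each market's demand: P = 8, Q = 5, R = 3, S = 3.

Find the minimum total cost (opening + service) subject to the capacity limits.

Open {Alpha}: P→Alpha 9·8=72, Q→Alpha 6·5=30, R→Alpha 4·3=12, S→Alpha 6·3=18.
Loads: Alpha carries 19/20. Service 132; fixed 46; total 178.
Next best feasible plan costs 239.

Minimum total cost: 178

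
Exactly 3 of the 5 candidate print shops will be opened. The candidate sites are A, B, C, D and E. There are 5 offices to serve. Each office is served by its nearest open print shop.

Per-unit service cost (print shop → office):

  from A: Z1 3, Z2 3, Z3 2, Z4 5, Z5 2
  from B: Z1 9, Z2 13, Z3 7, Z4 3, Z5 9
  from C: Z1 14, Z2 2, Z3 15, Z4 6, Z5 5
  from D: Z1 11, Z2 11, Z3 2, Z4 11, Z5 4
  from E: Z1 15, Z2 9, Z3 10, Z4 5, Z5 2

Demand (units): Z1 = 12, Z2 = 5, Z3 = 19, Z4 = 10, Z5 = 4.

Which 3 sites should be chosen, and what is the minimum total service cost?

With exactly 3 open, each office uses its cheapest among the chosen.
{A, B, C}: Z1→A 3·12=36, Z2→C 2·5=10, Z3→A 2·19=38, Z4→B 3·10=30, Z5→A 2·4=8. Service cost 122.
{A, B, D}: service cost 127
{A, B, E}: service cost 127
Among all 10 size-3 choices, {A, B, C} is lowest.

Choose A, B and C; total service cost 122.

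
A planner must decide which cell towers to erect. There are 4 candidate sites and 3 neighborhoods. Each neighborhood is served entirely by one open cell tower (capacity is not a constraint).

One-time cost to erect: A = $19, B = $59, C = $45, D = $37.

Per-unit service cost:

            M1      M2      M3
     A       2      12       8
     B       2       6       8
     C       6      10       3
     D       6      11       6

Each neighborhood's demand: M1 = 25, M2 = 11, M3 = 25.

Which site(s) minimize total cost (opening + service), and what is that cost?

For any fixed open set, each neighborhood goes to its cheapest open site; total = fixed + service.
{B, C}: M1→B 2·25=50, M2→B 6·11=66, M3→C 3·25=75. Service 191; fixed 104; total 295.
{A, C}: service 235 + fixed 64 = 299
{A, B, C}: M1→A 2·25=50, M2→B 6·11=66, M3→C 3·25=75. Service 191; fixed 123; total 314.
{A, B, C, D}: service 191 + fixed 160 = 351
(All 15 nonempty subsets were checked; B and C is lowest.)

Open B and C; minimum total cost 295.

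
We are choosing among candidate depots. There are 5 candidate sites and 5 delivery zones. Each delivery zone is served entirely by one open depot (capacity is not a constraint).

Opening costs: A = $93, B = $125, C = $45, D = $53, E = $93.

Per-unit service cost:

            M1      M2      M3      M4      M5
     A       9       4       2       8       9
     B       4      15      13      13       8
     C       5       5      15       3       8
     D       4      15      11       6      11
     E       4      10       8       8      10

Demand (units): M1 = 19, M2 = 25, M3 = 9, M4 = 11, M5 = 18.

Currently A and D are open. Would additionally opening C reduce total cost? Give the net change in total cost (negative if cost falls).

Current service cost with {A, D}: 422.
Adding C: each delivery zone re-picks its cheapest; new service cost 371, saving 51.
Extra fixed cost: 45. Net change = 45 − 51 = -6.
(Totals: 568 → 562.)

Yes — net change −6 (cost falls by 6).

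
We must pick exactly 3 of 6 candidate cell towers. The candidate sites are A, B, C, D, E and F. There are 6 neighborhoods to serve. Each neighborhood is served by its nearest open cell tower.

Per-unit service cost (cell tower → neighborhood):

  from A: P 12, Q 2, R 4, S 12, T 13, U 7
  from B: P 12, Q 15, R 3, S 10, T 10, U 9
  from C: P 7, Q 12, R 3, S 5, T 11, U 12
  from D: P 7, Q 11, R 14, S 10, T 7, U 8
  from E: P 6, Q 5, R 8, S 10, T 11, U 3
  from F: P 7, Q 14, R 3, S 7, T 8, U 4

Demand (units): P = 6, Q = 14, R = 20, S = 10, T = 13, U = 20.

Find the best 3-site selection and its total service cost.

With exactly 3 open, each neighborhood uses its cheapest among the chosen.
{A, E, F}: P→E 6·6=36, Q→A 2·14=28, R→F 3·20=60, S→F 7·10=70, T→F 8·13=104, U→E 3·20=60. Service cost 358.
{A, C, F}: service cost 364
{C, D, E}: service cost 367
Among all 20 size-3 choices, {A, E, F} is lowest.

Choose A, E and F; total service cost 358.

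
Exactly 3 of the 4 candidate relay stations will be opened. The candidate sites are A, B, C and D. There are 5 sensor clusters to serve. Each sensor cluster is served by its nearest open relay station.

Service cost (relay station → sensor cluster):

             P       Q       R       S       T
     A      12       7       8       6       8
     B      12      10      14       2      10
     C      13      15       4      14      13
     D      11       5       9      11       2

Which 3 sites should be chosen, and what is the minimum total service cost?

With exactly 3 open, each sensor cluster uses its cheapest among the chosen.
{B, C, D}: P→D 11, Q→D 5, R→C 4, S→B 2, T→D 2. Service cost 24.
{A, B, D}: service cost 28
{A, C, D}: service cost 28
Among all 4 size-3 choices, {B, C, D} is lowest.

Choose B, C and D; total service cost 24.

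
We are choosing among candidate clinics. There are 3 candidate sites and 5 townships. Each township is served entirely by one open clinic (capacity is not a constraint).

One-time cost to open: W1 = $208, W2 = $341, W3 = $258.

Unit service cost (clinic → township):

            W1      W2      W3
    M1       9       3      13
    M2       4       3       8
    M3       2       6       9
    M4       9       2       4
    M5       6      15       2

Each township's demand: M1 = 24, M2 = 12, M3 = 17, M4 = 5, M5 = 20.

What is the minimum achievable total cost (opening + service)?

Minimum total cost: 671

For any fixed open set, each township goes to its cheapest open site; total = fixed + service.
{W1}: M1→W1 9·24=216, M2→W1 4·12=48, M3→W1 2·17=34, M4→W1 9·5=45, M5→W1 6·20=120. Service 463; fixed 208; total 671.
{W1, W2}: service 272 + fixed 549 = 821
{W1, W3}: M1→W1 9·24=216, M2→W1 4·12=48, M3→W1 2·17=34, M4→W3 4·5=20, M5→W3 2·20=40. Service 358; fixed 466; total 824.
{W1, W2, W3}: M1→W2 3·24=72, M2→W2 3·12=36, M3→W1 2·17=34, M4→W2 2·5=10, M5→W3 2·20=40. Service 192; fixed 807; total 999.
No other subset beats 671.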